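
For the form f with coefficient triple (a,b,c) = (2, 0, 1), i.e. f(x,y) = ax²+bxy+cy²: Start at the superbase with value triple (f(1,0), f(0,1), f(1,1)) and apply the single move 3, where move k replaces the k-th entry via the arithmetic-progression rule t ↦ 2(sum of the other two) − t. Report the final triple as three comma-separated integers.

start (2,1,3) = (f(1,0),f(0,1),f(1,1))
replace slot 3: 2·(2+1) − 3 = 3 → (2,1,3)

2,1,3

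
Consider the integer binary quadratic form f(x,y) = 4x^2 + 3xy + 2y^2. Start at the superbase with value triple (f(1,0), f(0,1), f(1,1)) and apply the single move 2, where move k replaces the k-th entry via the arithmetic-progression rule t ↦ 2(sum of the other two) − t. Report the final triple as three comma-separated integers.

start (4,2,9) = (f(1,0),f(0,1),f(1,1))
replace slot 2: 2·(4+9) − 2 = 24 → (4,24,9)

4,24,9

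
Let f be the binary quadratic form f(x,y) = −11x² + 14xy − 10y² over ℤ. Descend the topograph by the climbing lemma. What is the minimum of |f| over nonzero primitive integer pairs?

translate: b→8 (≡-14 mod 22), so (11,-14,10)→(11,8,7)
flip: (11,8,7)→(7,-8,11)
translate: b→6 (≡-8 mod 14), so (7,-8,11)→(7,6,10)
reduced (well bottom): (7,6,10) with a≤c, −a<b≤a
well minimum |f| = |-7| = 7 (negative-definite)

7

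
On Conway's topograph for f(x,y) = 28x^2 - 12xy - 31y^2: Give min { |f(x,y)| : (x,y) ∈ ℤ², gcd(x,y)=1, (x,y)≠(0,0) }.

descent: ρ → (-31,12,28)  [lands on river]
river: ρ → (28,44,-15)
river: ρ → (-15,46,25)
river: ρ → (25,54,-7)
river: ρ → (-7,58,9)
river: ρ → (9,50,-31)
closes: descent 1, river 6
min |a| on river = 7

7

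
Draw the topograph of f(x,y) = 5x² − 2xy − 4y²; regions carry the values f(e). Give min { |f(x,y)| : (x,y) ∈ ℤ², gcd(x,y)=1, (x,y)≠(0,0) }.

descent: ρ → (-4,2,5)  [lands on river]
river: ρ → (5,8,-1)
river: ρ → (-1,8,5)
river: ρ → (5,2,-4)
river: ρ → (-4,6,3)
river: ρ → (3,6,-4)
closes: descent 1, river 6
min |a| on river = 1

1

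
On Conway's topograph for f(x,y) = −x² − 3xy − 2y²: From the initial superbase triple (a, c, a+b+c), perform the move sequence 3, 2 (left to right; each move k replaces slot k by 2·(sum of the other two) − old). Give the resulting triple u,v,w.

start (-1,-2,-6) = (f(1,0),f(0,1),f(1,1))
replace slot 3: 2·((-1)+(-2)) − (-6) = 0 → (-1,-2,0)
replace slot 2: 2·((-1)+0) − (-2) = 0 → (-1,0,0)

-1,0,0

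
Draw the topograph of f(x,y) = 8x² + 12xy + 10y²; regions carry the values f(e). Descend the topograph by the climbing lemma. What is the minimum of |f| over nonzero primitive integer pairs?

translate: b→-4 (≡12 mod 16), so (8,12,10)→(8,-4,6)
flip: (8,-4,6)→(6,4,8)
reduced (well bottom): (6,4,8) with a≤c, −a<b≤a
well minimum = a = 6

6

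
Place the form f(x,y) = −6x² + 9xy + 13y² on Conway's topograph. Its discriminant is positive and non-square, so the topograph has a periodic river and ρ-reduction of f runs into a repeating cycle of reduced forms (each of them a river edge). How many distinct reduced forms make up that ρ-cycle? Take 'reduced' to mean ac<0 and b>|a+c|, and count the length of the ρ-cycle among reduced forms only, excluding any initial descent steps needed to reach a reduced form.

D = 393, ⌊√D⌋ = 19
river: ρ → (13,17,-2)
river: ρ → (-2,19,4)
river: ρ → (4,13,-14)
river: ρ → (-14,15,3)
river: ρ → (3,15,-14)
river: ρ → (-14,13,4)
river: ρ → (4,19,-2)
river: ρ → (-2,17,13)
river: ρ → (13,9,-6)
river: ρ → (-6,15,7)
river: ρ → (7,13,-8)
river: ρ → (-8,19,1)
river: ρ → (1,19,-8)
river: ρ → (-8,13,7)
river: ρ → (7,15,-6)
river: ρ → (-6,9,13)
ρ-cycle length = 16 (tail of 0 descent steps not counted)

16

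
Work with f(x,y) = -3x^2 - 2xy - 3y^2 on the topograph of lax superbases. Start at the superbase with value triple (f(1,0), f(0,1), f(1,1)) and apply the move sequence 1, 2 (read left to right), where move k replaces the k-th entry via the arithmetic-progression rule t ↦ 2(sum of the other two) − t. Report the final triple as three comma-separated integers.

start (-3,-3,-8) = (f(1,0),f(0,1),f(1,1))
replace slot 1: 2·((-3)+(-8)) − (-3) = -19 → (-19,-3,-8)
replace slot 2: 2·((-19)+(-8)) − (-3) = -51 → (-19,-51,-8)

-19,-51,-8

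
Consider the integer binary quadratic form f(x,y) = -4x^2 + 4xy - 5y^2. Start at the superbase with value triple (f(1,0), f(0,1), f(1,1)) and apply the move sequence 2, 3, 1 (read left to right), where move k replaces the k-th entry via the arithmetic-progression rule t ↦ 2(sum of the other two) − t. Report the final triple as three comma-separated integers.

start (-4,-5,-5) = (f(1,0),f(0,1),f(1,1))
replace slot 2: 2·((-4)+(-5)) − (-5) = -13 → (-4,-13,-5)
replace slot 3: 2·((-4)+(-13)) − (-5) = -29 → (-4,-13,-29)
replace slot 1: 2·((-13)+(-29)) − (-4) = -80 → (-80,-13,-29)

-80,-13,-29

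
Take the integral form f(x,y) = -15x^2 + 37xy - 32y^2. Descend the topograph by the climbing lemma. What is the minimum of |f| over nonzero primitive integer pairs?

translate: b→-7 (≡-37 mod 30), so (15,-37,32)→(15,-7,10)
flip: (15,-7,10)→(10,7,15)
reduced (well bottom): (10,7,15) with a≤c, −a<b≤a
well minimum |f| = |-10| = 10 (negative-definite)

10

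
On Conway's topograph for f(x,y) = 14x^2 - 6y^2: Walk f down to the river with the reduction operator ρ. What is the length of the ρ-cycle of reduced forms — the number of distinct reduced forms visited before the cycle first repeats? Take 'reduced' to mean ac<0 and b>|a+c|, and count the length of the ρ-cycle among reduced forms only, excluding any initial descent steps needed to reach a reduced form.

D = 336, ⌊√D⌋ = 18
descent: ρ → (-6,12,8)  [lands on river]
river: ρ → (8,4,-10)
river: ρ → (-10,16,2)
river: ρ → (2,16,-10)
river: ρ → (-10,4,8)
river: ρ → (8,12,-6)
ρ-cycle length = 6 (tail of 1 descent step not counted)

6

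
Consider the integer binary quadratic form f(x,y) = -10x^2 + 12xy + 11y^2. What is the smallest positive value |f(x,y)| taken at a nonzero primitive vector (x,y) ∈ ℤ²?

river: ρ → (11,10,-11)
river: ρ → (-11,12,10)
river: ρ → (10,8,-13)
river: ρ → (-13,18,5)
river: ρ → (5,22,-5)
river: ρ → (-5,18,13)
river: ρ → (13,8,-10)
river: ρ → (-10,12,11)
closes: descent 0, river 8
min |a| on river = 5

5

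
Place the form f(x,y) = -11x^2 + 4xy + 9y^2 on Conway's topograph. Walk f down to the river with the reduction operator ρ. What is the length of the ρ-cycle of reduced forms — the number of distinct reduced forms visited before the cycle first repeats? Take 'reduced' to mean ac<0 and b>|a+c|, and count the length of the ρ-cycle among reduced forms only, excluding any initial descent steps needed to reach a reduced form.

D = 412, ⌊√D⌋ = 20
river: ρ → (9,14,-6)
river: ρ → (-6,10,13)
river: ρ → (13,16,-3)
river: ρ → (-3,20,1)
river: ρ → (1,20,-3)
river: ρ → (-3,16,13)
river: ρ → (13,10,-6)
river: ρ → (-6,14,9)
river: ρ → (9,4,-11)
river: ρ → (-11,18,2)
river: ρ → (2,18,-11)
river: ρ → (-11,4,9)
ρ-cycle length = 12 (tail of 0 descent steps not counted)

12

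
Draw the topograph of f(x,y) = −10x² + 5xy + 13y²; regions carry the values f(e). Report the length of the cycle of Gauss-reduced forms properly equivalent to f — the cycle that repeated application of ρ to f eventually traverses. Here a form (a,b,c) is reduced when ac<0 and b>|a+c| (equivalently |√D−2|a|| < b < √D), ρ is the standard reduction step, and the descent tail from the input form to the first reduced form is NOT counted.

D = 545, ⌊√D⌋ = 23
river: ρ → (13,21,-2)
river: ρ → (-2,23,2)
river: ρ → (2,21,-13)
river: ρ → (-13,5,10)
river: ρ → (10,15,-8)
river: ρ → (-8,17,8)
river: ρ → (8,15,-10)
river: ρ → (-10,5,13)
ρ-cycle length = 8 (tail of 0 descent steps not counted)

8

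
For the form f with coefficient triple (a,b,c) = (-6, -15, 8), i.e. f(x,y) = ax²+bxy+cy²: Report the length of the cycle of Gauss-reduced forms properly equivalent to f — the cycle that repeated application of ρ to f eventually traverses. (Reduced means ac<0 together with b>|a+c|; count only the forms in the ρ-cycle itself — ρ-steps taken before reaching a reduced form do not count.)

D = 417, ⌊√D⌋ = 20
descent: ρ → (8,15,-6)  [lands on river]
river: ρ → (-6,9,14)
river: ρ → (14,19,-1)
river: ρ → (-1,19,14)
river: ρ → (14,9,-6)
river: ρ → (-6,15,8)
river: ρ → (8,17,-4)
river: ρ → (-4,15,12)
river: ρ → (12,9,-7)
river: ρ → (-7,19,2)
river: ρ → (2,17,-16)
river: ρ → (-16,15,3)
river: ρ → (3,15,-16)
river: ρ → (-16,17,2)
river: ρ → (2,19,-7)
river: ρ → (-7,9,12)
river: ρ → (12,15,-4)
river: ρ → (-4,17,8)
ρ-cycle length = 18 (tail of 1 descent step not counted)

18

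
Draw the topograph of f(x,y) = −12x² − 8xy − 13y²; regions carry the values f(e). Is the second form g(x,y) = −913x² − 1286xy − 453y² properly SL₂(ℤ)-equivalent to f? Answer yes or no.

D₁ = -560, D₂ = -560
f is negative-definite; reduce −f:
−f: reduced (well bottom): (12,8,13) with a≤c, −a<b≤a
flip sign back: reduced form of f is (-12,-8,-13)
g is negative-definite; reduce −g:
−g: translate: b→-540 (≡1286 mod 1826), so (913,1286,453)→(913,-540,80)
−g: flip: (913,-540,80)→(80,540,913)
−g: translate: b→60 (≡540 mod 160), so (80,540,913)→(80,60,13)
−g: flip: (80,60,13)→(13,-60,80)
−g: translate: b→-8 (≡-60 mod 26), so (13,-60,80)→(13,-8,12)
−g: flip: (13,-8,12)→(12,8,13)
−g: reduced (well bottom): (12,8,13) with a≤c, −a<b≤a
flip sign back: reduced form of g is (-12,-8,-13)
reduced forms (-12, -8, -13) vs (-12, -8, -13) ⇒ equivalent

yes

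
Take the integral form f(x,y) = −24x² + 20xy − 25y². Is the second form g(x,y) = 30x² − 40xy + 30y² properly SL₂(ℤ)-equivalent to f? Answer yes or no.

D₁ = -2000, D₂ = -2000
f is negative-definite; reduce −f:
−f: reduced (well bottom): (24,-20,25) with a≤c, −a<b≤a
flip sign back: reduced form of f is (-24,20,-25)
g: translate: b→20 (≡-40 mod 60), so (30,-40,30)→(30,20,20)
g: flip: (30,20,20)→(20,-20,30)
g: translate: b→20 (≡-20 mod 40), so (20,-20,30)→(20,20,30)
g: reduced (well bottom): (20,20,30) with a≤c, −a<b≤a
reduced forms (-24, 20, -25) vs (20, 20, 30) ⇒ inequivalent

no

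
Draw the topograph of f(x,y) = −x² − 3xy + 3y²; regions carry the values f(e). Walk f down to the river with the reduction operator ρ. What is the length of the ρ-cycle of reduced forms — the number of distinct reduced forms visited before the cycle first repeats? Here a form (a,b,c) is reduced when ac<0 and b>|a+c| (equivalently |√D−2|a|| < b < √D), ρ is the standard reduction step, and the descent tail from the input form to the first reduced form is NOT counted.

D = 21, ⌊√D⌋ = 4
descent: ρ → (3,3,-1)  [lands on river]
river: ρ → (-1,3,3)
ρ-cycle length = 2 (tail of 1 descent step not counted)

2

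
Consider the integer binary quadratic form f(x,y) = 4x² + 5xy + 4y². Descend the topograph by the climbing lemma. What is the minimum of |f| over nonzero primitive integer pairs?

translate: b→-3 (≡5 mod 8), so (4,5,4)→(4,-3,3)
flip: (4,-3,3)→(3,3,4)
reduced (well bottom): (3,3,4) with a≤c, −a<b≤a
well minimum = a = 3

3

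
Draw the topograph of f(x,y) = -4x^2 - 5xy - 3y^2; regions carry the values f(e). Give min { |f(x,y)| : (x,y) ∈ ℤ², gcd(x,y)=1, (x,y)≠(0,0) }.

translate: b→-3 (≡5 mod 8), so (4,5,3)→(4,-3,2)
flip: (4,-3,2)→(2,3,4)
translate: b→-1 (≡3 mod 4), so (2,3,4)→(2,-1,3)
reduced (well bottom): (2,-1,3) with a≤c, −a<b≤a
well minimum |f| = |-2| = 2 (negative-definite)

2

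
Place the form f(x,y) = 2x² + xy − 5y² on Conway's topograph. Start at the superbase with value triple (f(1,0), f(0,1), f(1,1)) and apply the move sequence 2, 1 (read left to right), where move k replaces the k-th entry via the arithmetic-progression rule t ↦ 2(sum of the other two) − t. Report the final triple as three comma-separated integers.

start (2,-5,-2) = (f(1,0),f(0,1),f(1,1))
replace slot 2: 2·(2+(-2)) − (-5) = 5 → (2,5,-2)
replace slot 1: 2·(5+(-2)) − 2 = 4 → (4,5,-2)

4,5,-2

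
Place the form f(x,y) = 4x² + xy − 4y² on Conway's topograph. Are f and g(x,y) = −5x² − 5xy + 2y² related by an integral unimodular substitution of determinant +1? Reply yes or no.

D₁ = 65, D₂ = 65
river cycle of f (length 6): (-4, 7, 1), (1, 7, -4), (-4, 1, 4), (4, 7, -1), (-1, 7, 4), (4, 1, -4)
river cycle of g (length 6): (2, 5, -5), (-5, 5, 2), (2, 7, -2), (-2, 5, 5), (5, 5, -2), (-2, 7, 2)
cycles differ ⇒ inequivalent

no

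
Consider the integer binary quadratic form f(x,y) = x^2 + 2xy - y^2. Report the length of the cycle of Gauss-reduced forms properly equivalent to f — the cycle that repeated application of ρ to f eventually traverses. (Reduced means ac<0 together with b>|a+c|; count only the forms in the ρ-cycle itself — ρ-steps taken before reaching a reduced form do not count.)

D = 8, ⌊√D⌋ = 2
river: ρ → (-1,2,1)
river: ρ → (1,2,-1)
ρ-cycle length = 2 (tail of 0 descent steps not counted)

2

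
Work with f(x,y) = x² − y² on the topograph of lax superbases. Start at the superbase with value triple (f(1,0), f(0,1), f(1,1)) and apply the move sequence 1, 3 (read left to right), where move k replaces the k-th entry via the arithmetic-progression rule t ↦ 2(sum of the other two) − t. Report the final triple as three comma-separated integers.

start (1,-1,0) = (f(1,0),f(0,1),f(1,1))
replace slot 1: 2·((-1)+0) − 1 = -3 → (-3,-1,0)
replace slot 3: 2·((-3)+(-1)) − 0 = -8 → (-3,-1,-8)

-3,-1,-8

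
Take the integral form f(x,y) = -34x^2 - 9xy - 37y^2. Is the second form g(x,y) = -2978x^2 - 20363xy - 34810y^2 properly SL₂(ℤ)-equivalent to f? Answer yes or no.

D₁ = -4951, D₂ = -4951
f is negative-definite; reduce −f:
−f: reduced (well bottom): (34,9,37) with a≤c, −a<b≤a
flip sign back: reduced form of f is (-34,-9,-37)
g is negative-definite; reduce −g:
−g: translate: b→2495 (≡20363 mod 5956), so (2978,20363,34810)→(2978,2495,523)
−g: flip: (2978,2495,523)→(523,-2495,2978)
−g: translate: b→-403 (≡-2495 mod 1046), so (523,-2495,2978)→(523,-403,80)
−g: flip: (523,-403,80)→(80,403,523)
−g: translate: b→-77 (≡403 mod 160), so (80,403,523)→(80,-77,34)
−g: flip: (80,-77,34)→(34,77,80)
−g: translate: b→9 (≡77 mod 68), so (34,77,80)→(34,9,37)
−g: reduced (well bottom): (34,9,37) with a≤c, −a<b≤a
flip sign back: reduced form of g is (-34,-9,-37)
reduced forms (-34, -9, -37) vs (-34, -9, -37) ⇒ equivalent

yes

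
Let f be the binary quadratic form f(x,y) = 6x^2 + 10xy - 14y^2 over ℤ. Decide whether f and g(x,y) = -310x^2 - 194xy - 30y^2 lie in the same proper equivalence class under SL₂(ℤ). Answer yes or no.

D₁ = 436, D₂ = 436
river cycle of f (length 14): (-14, 18, 2), (2, 18, -14), (-14, 10, 6), (6, 14, -10), (-10, 6, 10), (10, 14, -6), (-6, 10, 14), (14, 18, -2), (-2, 18, 14), (14, 10, -6), … (4 more)
river cycle of g (length 14): (2, 18, -14), (-14, 10, 6), (6, 14, -10), (-10, 6, 10), (10, 14, -6), (-6, 10, 14), (14, 18, -2), (-2, 18, 14), (14, 10, -6), (-6, 14, 10), … (4 more)
cycles coincide ⇒ equivalent

yes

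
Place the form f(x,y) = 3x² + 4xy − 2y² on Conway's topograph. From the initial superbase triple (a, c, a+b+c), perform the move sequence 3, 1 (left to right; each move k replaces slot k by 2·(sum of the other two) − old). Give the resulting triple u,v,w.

start (3,-2,5) = (f(1,0),f(0,1),f(1,1))
replace slot 3: 2·(3+(-2)) − 5 = -3 → (3,-2,-3)
replace slot 1: 2·((-2)+(-3)) − 3 = -13 → (-13,-2,-3)

-13,-2,-3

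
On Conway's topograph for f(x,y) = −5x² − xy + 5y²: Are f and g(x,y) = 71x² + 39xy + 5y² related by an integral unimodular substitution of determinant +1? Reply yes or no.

D₁ = 101, D₂ = 101
river cycle of f (length 6): (5, 1, -5), (-5, 9, 1), (1, 9, -5), (-5, 1, 5), (5, 9, -1), (-1, 9, 5)
river cycle of g (length 6): (5, 1, -5), (-5, 9, 1), (1, 9, -5), (-5, 1, 5), (5, 9, -1), (-1, 9, 5)
cycles coincide ⇒ equivalent

yes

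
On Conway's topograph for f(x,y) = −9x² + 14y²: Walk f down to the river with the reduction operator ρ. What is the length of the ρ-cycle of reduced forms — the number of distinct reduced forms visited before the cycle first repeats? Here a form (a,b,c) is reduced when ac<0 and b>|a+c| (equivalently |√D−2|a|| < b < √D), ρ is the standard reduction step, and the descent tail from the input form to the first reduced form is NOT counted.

D = 504, ⌊√D⌋ = 22
descent: ρ → (14,0,-9)
descent: ρ → (-9,18,5)  [lands on river]
river: ρ → (5,22,-1)
river: ρ → (-1,22,5)
river: ρ → (5,18,-9)
ρ-cycle length = 4 (tail of 2 descent steps not counted)

4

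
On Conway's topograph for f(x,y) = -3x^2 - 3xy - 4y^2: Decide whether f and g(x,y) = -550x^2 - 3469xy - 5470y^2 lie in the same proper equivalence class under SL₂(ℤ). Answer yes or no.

D₁ = -39, D₂ = -39
f is negative-definite; reduce −f:
−f: reduced (well bottom): (3,3,4) with a≤c, −a<b≤a
flip sign back: reduced form of f is (-3,-3,-4)
g is negative-definite; reduce −g:
−g: translate: b→169 (≡3469 mod 1100), so (550,3469,5470)→(550,169,13)
−g: flip: (550,169,13)→(13,-169,550)
−g: translate: b→13 (≡-169 mod 26), so (13,-169,550)→(13,13,4)
−g: flip: (13,13,4)→(4,-13,13)
−g: translate: b→3 (≡-13 mod 8), so (4,-13,13)→(4,3,3)
−g: flip: (4,3,3)→(3,-3,4)
−g: translate: b→3 (≡-3 mod 6), so (3,-3,4)→(3,3,4)
−g: reduced (well bottom): (3,3,4) with a≤c, −a<b≤a
flip sign back: reduced form of g is (-3,-3,-4)
reduced forms (-3, -3, -4) vs (-3, -3, -4) ⇒ equivalent

yes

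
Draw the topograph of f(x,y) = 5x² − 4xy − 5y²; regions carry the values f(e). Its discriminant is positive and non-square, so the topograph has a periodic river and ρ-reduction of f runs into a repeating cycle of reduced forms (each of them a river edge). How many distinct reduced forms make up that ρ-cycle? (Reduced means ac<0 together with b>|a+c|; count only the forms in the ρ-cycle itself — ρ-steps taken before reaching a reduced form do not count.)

D = 116, ⌊√D⌋ = 10
descent: ρ → (-5,4,5)  [lands on river]
river: ρ → (5,6,-4)
river: ρ → (-4,10,1)
river: ρ → (1,10,-4)
river: ρ → (-4,6,5)
river: ρ → (5,4,-5)
river: ρ → (-5,6,4)
river: ρ → (4,10,-1)
river: ρ → (-1,10,4)
river: ρ → (4,6,-5)
ρ-cycle length = 10 (tail of 1 descent step not counted)

10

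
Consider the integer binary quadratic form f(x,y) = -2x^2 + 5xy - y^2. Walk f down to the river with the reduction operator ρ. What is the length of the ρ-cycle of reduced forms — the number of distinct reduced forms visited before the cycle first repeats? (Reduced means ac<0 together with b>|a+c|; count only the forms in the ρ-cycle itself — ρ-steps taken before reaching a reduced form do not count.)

D = 17, ⌊√D⌋ = 4
descent: ρ → (-1,3,2)  [lands on river]
river: ρ → (2,1,-2)
river: ρ → (-2,3,1)
river: ρ → (1,3,-2)
river: ρ → (-2,1,2)
river: ρ → (2,3,-1)
ρ-cycle length = 6 (tail of 1 descent step not counted)

6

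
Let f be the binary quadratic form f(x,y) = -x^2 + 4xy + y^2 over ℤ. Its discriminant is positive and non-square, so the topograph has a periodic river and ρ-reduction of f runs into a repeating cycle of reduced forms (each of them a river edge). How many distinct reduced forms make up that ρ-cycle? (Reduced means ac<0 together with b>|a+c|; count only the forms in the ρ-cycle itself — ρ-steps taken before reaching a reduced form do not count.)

D = 20, ⌊√D⌋ = 4
river: ρ → (1,4,-1)
river: ρ → (-1,4,1)
ρ-cycle length = 2 (tail of 0 descent steps not counted)

2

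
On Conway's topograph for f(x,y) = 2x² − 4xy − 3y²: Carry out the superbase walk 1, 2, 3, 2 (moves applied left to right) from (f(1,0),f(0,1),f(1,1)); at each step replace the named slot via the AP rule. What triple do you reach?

start (2,-3,-5) = (f(1,0),f(0,1),f(1,1))
replace slot 1: 2·((-3)+(-5)) − 2 = -18 → (-18,-3,-5)
replace slot 2: 2·((-18)+(-5)) − (-3) = -43 → (-18,-43,-5)
replace slot 3: 2·((-18)+(-43)) − (-5) = -117 → (-18,-43,-117)
replace slot 2: 2·((-18)+(-117)) − (-43) = -227 → (-18,-227,-117)

-18,-227,-117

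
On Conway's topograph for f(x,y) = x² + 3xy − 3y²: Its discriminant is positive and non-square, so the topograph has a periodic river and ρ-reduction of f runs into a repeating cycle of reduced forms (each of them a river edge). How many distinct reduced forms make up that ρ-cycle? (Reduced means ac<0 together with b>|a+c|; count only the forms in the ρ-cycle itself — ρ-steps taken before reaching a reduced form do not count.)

D = 21, ⌊√D⌋ = 4
river: ρ → (-3,3,1)
river: ρ → (1,3,-3)
ρ-cycle length = 2 (tail of 0 descent steps not counted)

2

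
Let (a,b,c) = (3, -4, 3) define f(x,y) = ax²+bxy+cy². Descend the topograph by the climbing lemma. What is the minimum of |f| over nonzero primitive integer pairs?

translate: b→2 (≡-4 mod 6), so (3,-4,3)→(3,2,2)
flip: (3,2,2)→(2,-2,3)
translate: b→2 (≡-2 mod 4), so (2,-2,3)→(2,2,3)
reduced (well bottom): (2,2,3) with a≤c, −a<b≤a
well minimum = a = 2

2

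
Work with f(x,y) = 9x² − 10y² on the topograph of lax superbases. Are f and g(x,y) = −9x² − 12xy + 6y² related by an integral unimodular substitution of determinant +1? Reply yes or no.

D₁ = 360, D₂ = 360
river cycle of f (length 2): (9, 18, -1), (-1, 18, 9)
river cycle of g (length 6): (6, 12, -9), (-9, 6, 9), (9, 12, -6), (-6, 12, 9), (9, 6, -9), (-9, 12, 6)
cycles differ ⇒ inequivalent

no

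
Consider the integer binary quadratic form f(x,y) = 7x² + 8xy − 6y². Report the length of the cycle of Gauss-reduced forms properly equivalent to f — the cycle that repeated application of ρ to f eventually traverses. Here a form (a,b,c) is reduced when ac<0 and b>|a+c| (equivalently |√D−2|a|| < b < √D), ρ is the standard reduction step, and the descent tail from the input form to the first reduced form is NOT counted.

D = 232, ⌊√D⌋ = 15
river: ρ → (-6,4,9)
river: ρ → (9,14,-1)
river: ρ → (-1,14,9)
river: ρ → (9,4,-6)
river: ρ → (-6,8,7)
river: ρ → (7,6,-7)
river: ρ → (-7,8,6)
river: ρ → (6,4,-9)
river: ρ → (-9,14,1)
river: ρ → (1,14,-9)
river: ρ → (-9,4,6)
river: ρ → (6,8,-7)
river: ρ → (-7,6,7)
river: ρ → (7,8,-6)
ρ-cycle length = 14 (tail of 0 descent steps not counted)

14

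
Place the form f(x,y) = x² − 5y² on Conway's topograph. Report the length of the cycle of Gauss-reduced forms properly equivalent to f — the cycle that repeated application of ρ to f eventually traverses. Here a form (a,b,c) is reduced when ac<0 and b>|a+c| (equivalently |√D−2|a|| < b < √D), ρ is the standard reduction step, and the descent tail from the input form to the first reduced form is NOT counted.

D = 20, ⌊√D⌋ = 4
descent: ρ → (-5,0,1)
descent: ρ → (1,4,-1)  [lands on river]
river: ρ → (-1,4,1)
ρ-cycle length = 2 (tail of 2 descent steps not counted)

2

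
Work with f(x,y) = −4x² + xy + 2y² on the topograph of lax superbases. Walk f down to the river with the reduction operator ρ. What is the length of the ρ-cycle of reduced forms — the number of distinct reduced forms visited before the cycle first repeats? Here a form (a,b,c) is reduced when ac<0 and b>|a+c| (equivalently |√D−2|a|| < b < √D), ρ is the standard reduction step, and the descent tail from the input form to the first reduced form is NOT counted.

D = 33, ⌊√D⌋ = 5
descent: ρ → (2,3,-3)  [lands on river]
river: ρ → (-3,3,2)
river: ρ → (2,5,-1)
river: ρ → (-1,5,2)
ρ-cycle length = 4 (tail of 1 descent step not counted)

4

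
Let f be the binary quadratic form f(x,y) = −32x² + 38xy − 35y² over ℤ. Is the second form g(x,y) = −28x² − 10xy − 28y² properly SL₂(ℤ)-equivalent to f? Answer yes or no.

D₁ = -3036, D₂ = -3036
f is negative-definite; reduce −f:
−f: translate: b→26 (≡-38 mod 64), so (32,-38,35)→(32,26,29)
−f: flip: (32,26,29)→(29,-26,32)
−f: reduced (well bottom): (29,-26,32) with a≤c, −a<b≤a
flip sign back: reduced form of f is (-29,26,-32)
g is negative-definite; reduce −g:
−g: reduced (well bottom): (28,10,28) with a≤c, −a<b≤a
flip sign back: reduced form of g is (-28,-10,-28)
reduced forms (-29, 26, -32) vs (-28, -10, -28) ⇒ inequivalent

no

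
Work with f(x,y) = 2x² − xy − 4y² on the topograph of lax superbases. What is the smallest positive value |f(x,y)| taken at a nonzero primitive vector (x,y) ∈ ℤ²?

descent: ρ → (-4,1,2)
descent: ρ → (2,3,-3)  [lands on river]
river: ρ → (-3,3,2)
river: ρ → (2,5,-1)
river: ρ → (-1,5,2)
closes: descent 2, river 4
min |a| on river = 1

1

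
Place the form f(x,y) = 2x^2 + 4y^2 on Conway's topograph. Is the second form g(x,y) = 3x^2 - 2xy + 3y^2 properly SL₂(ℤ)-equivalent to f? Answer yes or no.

D₁ = -32, D₂ = -32
f: reduced (well bottom): (2,0,4) with a≤c, −a<b≤a
g: flip: (3,-2,3)→(3,2,3)
g: reduced (well bottom): (3,2,3) with a≤c, −a<b≤a
reduced forms (2, 0, 4) vs (3, 2, 3) ⇒ inequivalent

no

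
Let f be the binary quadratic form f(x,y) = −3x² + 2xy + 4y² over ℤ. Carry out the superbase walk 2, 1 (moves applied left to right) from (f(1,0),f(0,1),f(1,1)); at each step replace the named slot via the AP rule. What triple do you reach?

start (-3,4,3) = (f(1,0),f(0,1),f(1,1))
replace slot 2: 2·((-3)+3) − 4 = -4 → (-3,-4,3)
replace slot 1: 2·((-4)+3) − (-3) = 1 → (1,-4,3)

1,-4,3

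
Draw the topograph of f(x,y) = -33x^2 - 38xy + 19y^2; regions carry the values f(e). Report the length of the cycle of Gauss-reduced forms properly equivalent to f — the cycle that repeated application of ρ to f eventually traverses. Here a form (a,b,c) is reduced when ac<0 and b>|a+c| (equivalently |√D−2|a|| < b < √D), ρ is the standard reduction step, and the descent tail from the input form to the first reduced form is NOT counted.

D = 3952, ⌊√D⌋ = 62
descent: ρ → (19,38,-33)  [lands on river]
river: ρ → (-33,28,24)
river: ρ → (24,20,-37)
river: ρ → (-37,54,7)
river: ρ → (7,58,-21)
river: ρ → (-21,26,39)
river: ρ → (39,52,-8)
river: ρ → (-8,60,11)
river: ρ → (11,50,-33)
river: ρ → (-33,16,28)
river: ρ → (28,40,-21)
river: ρ → (-21,44,24)
river: ρ → (24,52,-13)
river: ρ → (-13,52,24)
river: ρ → (24,44,-21)
river: ρ → (-21,40,28)
river: ρ → (28,16,-33)
river: ρ → (-33,50,11)
river: ρ → (11,60,-8)
river: ρ → (-8,52,39)
river: ρ → (39,26,-21)
river: ρ → (-21,58,7)
river: ρ → (7,54,-37)
river: ρ → (-37,20,24)
river: ρ → (24,28,-33)
river: ρ → (-33,38,19)
ρ-cycle length = 26 (tail of 1 descent step not counted)

26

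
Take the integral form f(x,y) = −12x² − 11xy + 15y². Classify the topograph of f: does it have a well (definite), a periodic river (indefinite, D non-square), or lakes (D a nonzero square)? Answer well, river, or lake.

D = b²−4ac = (-11)² − 4·(-12)·15 = 841
D = 29² is a perfect square ⇒ form factors over ℤ ⇒ lakes

lake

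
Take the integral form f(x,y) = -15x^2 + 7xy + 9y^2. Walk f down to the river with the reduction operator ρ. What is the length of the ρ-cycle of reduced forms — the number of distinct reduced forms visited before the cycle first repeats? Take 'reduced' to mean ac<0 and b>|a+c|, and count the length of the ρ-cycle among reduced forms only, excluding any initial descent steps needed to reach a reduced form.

D = 589, ⌊√D⌋ = 24
river: ρ → (9,11,-13)
river: ρ → (-13,15,7)
river: ρ → (7,13,-15)
river: ρ → (-15,17,5)
river: ρ → (5,23,-3)
river: ρ → (-3,19,19)
river: ρ → (19,19,-3)
river: ρ → (-3,23,5)
river: ρ → (5,17,-15)
river: ρ → (-15,13,7)
river: ρ → (7,15,-13)
river: ρ → (-13,11,9)
river: ρ → (9,7,-15)
river: ρ → (-15,23,1)
river: ρ → (1,23,-15)
river: ρ → (-15,7,9)
ρ-cycle length = 16 (tail of 0 descent steps not counted)

16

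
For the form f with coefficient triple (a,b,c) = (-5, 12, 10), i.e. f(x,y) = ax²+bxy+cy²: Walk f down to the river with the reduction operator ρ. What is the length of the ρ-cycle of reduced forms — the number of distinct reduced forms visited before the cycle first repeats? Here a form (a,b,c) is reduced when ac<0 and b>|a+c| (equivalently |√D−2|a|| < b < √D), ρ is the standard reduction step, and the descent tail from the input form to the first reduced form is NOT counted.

D = 344, ⌊√D⌋ = 18
river: ρ → (10,8,-7)
river: ρ → (-7,6,11)
river: ρ → (11,16,-2)
river: ρ → (-2,16,11)
river: ρ → (11,6,-7)
river: ρ → (-7,8,10)
river: ρ → (10,12,-5)
river: ρ → (-5,18,1)
river: ρ → (1,18,-5)
river: ρ → (-5,12,10)
ρ-cycle length = 10 (tail of 0 descent steps not counted)

10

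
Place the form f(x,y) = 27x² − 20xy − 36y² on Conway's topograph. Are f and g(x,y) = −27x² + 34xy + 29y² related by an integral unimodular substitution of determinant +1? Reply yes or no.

D₁ = 4288, D₂ = 4288
river cycle of f (length 24): (-36, 20, 27), (27, 34, -29), (-29, 24, 32), (32, 40, -21), (-21, 44, 28), (28, 12, -37), (-37, 62, 3), (3, 64, -16), (-16, 64, 3), (3, 62, -37), … (14 more)
river cycle of g (length 24): (29, 24, -32), (-32, 40, 21), (21, 44, -28), (-28, 12, 37), (37, 62, -3), (-3, 64, 16), (16, 64, -3), (-3, 62, 37), (37, 12, -28), (-28, 44, 21), … (14 more)
cycles differ ⇒ inequivalent

no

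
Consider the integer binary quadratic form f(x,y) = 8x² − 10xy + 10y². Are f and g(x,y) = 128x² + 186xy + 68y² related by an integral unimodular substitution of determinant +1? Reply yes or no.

D₁ = -220, D₂ = -220
f: translate: b→6 (≡-10 mod 16), so (8,-10,10)→(8,6,8)
f: reduced (well bottom): (8,6,8) with a≤c, −a<b≤a
g: translate: b→-70 (≡186 mod 256), so (128,186,68)→(128,-70,10)
g: flip: (128,-70,10)→(10,70,128)
g: translate: b→10 (≡70 mod 20), so (10,70,128)→(10,10,8)
g: flip: (10,10,8)→(8,-10,10)
g: translate: b→6 (≡-10 mod 16), so (8,-10,10)→(8,6,8)
g: reduced (well bottom): (8,6,8) with a≤c, −a<b≤a
reduced forms (8, 6, 8) vs (8, 6, 8) ⇒ equivalent

yes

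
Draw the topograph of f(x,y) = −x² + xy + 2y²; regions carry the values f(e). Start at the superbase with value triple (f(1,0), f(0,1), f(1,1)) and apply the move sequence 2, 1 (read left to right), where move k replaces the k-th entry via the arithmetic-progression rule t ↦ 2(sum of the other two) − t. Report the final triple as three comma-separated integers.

start (-1,2,2) = (f(1,0),f(0,1),f(1,1))
replace slot 2: 2·((-1)+2) − 2 = 0 → (-1,0,2)
replace slot 1: 2·(0+2) − (-1) = 5 → (5,0,2)

5,0,2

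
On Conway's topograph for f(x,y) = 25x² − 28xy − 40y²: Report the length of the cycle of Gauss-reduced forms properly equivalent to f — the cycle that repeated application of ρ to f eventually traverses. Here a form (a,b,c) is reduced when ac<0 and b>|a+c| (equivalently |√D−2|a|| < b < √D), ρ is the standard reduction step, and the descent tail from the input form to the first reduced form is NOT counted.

D = 4784, ⌊√D⌋ = 69
descent: ρ → (-40,28,25)  [lands on river]
river: ρ → (25,22,-43)
river: ρ → (-43,64,4)
river: ρ → (4,64,-43)
river: ρ → (-43,22,25)
river: ρ → (25,28,-40)
river: ρ → (-40,52,13)
river: ρ → (13,52,-40)
ρ-cycle length = 8 (tail of 1 descent step not counted)

8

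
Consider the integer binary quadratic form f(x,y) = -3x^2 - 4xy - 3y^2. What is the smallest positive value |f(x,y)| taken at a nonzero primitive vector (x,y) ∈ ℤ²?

translate: b→-2 (≡4 mod 6), so (3,4,3)→(3,-2,2)
flip: (3,-2,2)→(2,2,3)
reduced (well bottom): (2,2,3) with a≤c, −a<b≤a
well minimum |f| = |-2| = 2 (negative-definite)

2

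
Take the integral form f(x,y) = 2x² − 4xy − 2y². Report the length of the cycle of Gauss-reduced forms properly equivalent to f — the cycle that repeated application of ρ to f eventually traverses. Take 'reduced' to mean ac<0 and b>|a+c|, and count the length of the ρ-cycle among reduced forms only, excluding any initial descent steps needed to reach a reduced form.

D = 32, ⌊√D⌋ = 5
descent: ρ → (-2,4,2)  [lands on river]
river: ρ → (2,4,-2)
ρ-cycle length = 2 (tail of 1 descent step not counted)

2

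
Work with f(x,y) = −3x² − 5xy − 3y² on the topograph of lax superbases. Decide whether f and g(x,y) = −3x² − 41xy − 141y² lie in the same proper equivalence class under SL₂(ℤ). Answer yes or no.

D₁ = -11, D₂ = -11
f is negative-definite; reduce −f:
−f: translate: b→-1 (≡5 mod 6), so (3,5,3)→(3,-1,1)
−f: flip: (3,-1,1)→(1,1,3)
−f: reduced (well bottom): (1,1,3) with a≤c, −a<b≤a
flip sign back: reduced form of f is (-1,-1,-3)
g is negative-definite; reduce −g:
−g: translate: b→-1 (≡41 mod 6), so (3,41,141)→(3,-1,1)
−g: flip: (3,-1,1)→(1,1,3)
−g: reduced (well bottom): (1,1,3) with a≤c, −a<b≤a
flip sign back: reduced form of g is (-1,-1,-3)
reduced forms (-1, -1, -3) vs (-1, -1, -3) ⇒ equivalent

yes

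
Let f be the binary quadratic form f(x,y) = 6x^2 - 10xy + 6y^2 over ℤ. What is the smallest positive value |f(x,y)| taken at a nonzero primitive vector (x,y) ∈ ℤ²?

translate: b→2 (≡-10 mod 12), so (6,-10,6)→(6,2,2)
flip: (6,2,2)→(2,-2,6)
translate: b→2 (≡-2 mod 4), so (2,-2,6)→(2,2,6)
reduced (well bottom): (2,2,6) with a≤c, −a<b≤a
well minimum = a = 2

2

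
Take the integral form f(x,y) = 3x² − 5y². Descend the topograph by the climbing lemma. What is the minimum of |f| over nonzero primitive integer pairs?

descent: ρ → (-5,0,3)
descent: ρ → (3,6,-2)  [lands on river]
river: ρ → (-2,6,3)
closes: descent 2, river 2
min |a| on river = 2

2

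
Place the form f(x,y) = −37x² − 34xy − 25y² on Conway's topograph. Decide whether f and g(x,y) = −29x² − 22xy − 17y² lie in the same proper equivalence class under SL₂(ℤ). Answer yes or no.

D₁ = -2544, D₂ = -1488
discriminants differ ⇒ not SL₂(ℤ)-equivalent

no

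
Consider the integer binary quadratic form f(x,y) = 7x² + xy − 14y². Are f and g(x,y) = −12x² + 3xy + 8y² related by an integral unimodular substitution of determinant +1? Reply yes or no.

D₁ = 393, D₂ = 393
river cycle of f (length 16): (7, 15, -6), (-6, 9, 13), (13, 17, -2), (-2, 19, 4), (4, 13, -14), (-14, 15, 3), (3, 15, -14), (-14, 13, 4), (4, 19, -2), (-2, 17, 13), … (6 more)
river cycle of g (length 16): (8, 13, -7), (-7, 15, 6), (6, 9, -13), (-13, 17, 2), (2, 19, -4), (-4, 13, 14), (14, 15, -3), (-3, 15, 14), (14, 13, -4), (-4, 19, 2), … (6 more)
cycles differ ⇒ inequivalent

no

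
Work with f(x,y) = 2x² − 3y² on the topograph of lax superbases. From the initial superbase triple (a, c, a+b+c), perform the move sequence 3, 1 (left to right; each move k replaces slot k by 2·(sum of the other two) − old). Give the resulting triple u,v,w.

start (2,-3,-1) = (f(1,0),f(0,1),f(1,1))
replace slot 3: 2·(2+(-3)) − (-1) = -1 → (2,-3,-1)
replace slot 1: 2·((-3)+(-1)) − 2 = -10 → (-10,-3,-1)

-10,-3,-1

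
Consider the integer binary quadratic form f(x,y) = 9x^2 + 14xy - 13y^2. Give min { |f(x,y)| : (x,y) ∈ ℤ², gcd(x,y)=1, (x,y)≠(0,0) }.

river: ρ → (-13,12,10)
river: ρ → (10,8,-15)
river: ρ → (-15,22,3)
river: ρ → (3,20,-22)
river: ρ → (-22,24,1)
river: ρ → (1,24,-22)
river: ρ → (-22,20,3)
river: ρ → (3,22,-15)
river: ρ → (-15,8,10)
river: ρ → (10,12,-13)
river: ρ → (-13,14,9)
river: ρ → (9,22,-5)
river: ρ → (-5,18,17)
river: ρ → (17,16,-6)
river: ρ → (-6,20,11)
river: ρ → (11,24,-2)
river: ρ → (-2,24,11)
river: ρ → (11,20,-6)
river: ρ → (-6,16,17)
river: ρ → (17,18,-5)
river: ρ → (-5,22,9)
river: ρ → (9,14,-13)
closes: descent 0, river 22
min |a| on river = 1

1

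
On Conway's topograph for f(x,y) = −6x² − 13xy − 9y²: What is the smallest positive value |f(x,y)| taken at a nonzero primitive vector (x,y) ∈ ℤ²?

translate: b→1 (≡13 mod 12), so (6,13,9)→(6,1,2)
flip: (6,1,2)→(2,-1,6)
reduced (well bottom): (2,-1,6) with a≤c, −a<b≤a
well minimum |f| = |-2| = 2 (negative-definite)

2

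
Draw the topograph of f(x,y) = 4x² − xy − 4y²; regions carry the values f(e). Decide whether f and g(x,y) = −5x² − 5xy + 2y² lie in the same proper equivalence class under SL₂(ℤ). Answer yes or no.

D₁ = 65, D₂ = 65
river cycle of f (length 6): (-4, 1, 4), (4, 7, -1), (-1, 7, 4), (4, 1, -4), (-4, 7, 1), (1, 7, -4)
river cycle of g (length 6): (2, 5, -5), (-5, 5, 2), (2, 7, -2), (-2, 5, 5), (5, 5, -2), (-2, 7, 2)
cycles differ ⇒ inequivalent

no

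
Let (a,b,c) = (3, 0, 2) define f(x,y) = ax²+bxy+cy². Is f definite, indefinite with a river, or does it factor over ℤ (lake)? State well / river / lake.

D = b²−4ac = 0² − 4·3·2 = -24
D < 0 ⇒ definite ⇒ every region one sign ⇒ single well

well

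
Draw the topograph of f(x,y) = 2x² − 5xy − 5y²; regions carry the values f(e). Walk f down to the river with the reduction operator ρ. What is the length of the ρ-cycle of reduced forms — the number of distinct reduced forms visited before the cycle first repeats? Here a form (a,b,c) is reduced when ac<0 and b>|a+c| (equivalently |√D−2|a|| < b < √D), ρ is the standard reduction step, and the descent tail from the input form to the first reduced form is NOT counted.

D = 65, ⌊√D⌋ = 8
descent: ρ → (-5,5,2)  [lands on river]
river: ρ → (2,7,-2)
river: ρ → (-2,5,5)
river: ρ → (5,5,-2)
river: ρ → (-2,7,2)
river: ρ → (2,5,-5)
ρ-cycle length = 6 (tail of 1 descent step not counted)

6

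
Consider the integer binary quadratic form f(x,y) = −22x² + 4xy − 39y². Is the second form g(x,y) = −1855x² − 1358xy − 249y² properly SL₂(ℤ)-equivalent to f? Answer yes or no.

D₁ = -3416, D₂ = -3416
f is negative-definite; reduce −f:
−f: reduced (well bottom): (22,-4,39) with a≤c, −a<b≤a
flip sign back: reduced form of f is (-22,4,-39)
g is negative-definite; reduce −g:
−g: flip: (1855,1358,249)→(249,-1358,1855)
−g: translate: b→136 (≡-1358 mod 498), so (249,-1358,1855)→(249,136,22)
−g: flip: (249,136,22)→(22,-136,249)
−g: translate: b→-4 (≡-136 mod 44), so (22,-136,249)→(22,-4,39)
−g: reduced (well bottom): (22,-4,39) with a≤c, −a<b≤a
flip sign back: reduced form of g is (-22,4,-39)
reduced forms (-22, 4, -39) vs (-22, 4, -39) ⇒ equivalent

yes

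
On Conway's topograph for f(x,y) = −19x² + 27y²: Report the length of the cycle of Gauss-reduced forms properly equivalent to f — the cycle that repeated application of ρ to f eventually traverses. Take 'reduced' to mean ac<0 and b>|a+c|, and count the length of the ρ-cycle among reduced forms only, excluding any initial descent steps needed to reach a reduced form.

D = 2052, ⌊√D⌋ = 45
descent: ρ → (27,0,-19)
descent: ρ → (-19,38,8)  [lands on river]
river: ρ → (8,42,-9)
river: ρ → (-9,30,32)
river: ρ → (32,34,-7)
river: ρ → (-7,36,27)
river: ρ → (27,18,-16)
river: ρ → (-16,14,29)
river: ρ → (29,44,-1)
river: ρ → (-1,44,29)
river: ρ → (29,14,-16)
river: ρ → (-16,18,27)
river: ρ → (27,36,-7)
river: ρ → (-7,34,32)
river: ρ → (32,30,-9)
river: ρ → (-9,42,8)
river: ρ → (8,38,-19)
ρ-cycle length = 16 (tail of 2 descent steps not counted)

16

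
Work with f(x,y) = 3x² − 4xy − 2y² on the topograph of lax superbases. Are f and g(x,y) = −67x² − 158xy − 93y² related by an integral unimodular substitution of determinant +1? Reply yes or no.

D₁ = 40, D₂ = 40
river cycle of f (length 6): (-2, 4, 3), (3, 2, -3), (-3, 4, 2), (2, 4, -3), (-3, 2, 3), (3, 4, -2)
river cycle of g (length 6): (-2, 4, 3), (3, 2, -3), (-3, 4, 2), (2, 4, -3), (-3, 2, 3), (3, 4, -2)
cycles coincide ⇒ equivalent

yes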